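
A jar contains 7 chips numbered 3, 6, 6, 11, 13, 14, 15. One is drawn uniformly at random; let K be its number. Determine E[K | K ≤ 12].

13/2

P(K ≤ 12) = 4/7.
Σ over the event: 3·1/7 + 6·2/7 + 11·1/7 = 26/7.
E[K | K ≤ 12] = (26/7) / (4/7) = 13/2.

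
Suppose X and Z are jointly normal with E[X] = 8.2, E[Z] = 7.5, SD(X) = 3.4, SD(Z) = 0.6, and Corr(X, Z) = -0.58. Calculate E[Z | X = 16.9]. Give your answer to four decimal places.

6.6095

E[Z | X=x] = μ_Z + ρ(σ_Z/σ_X)(x − μ_X) for jointly normal variables.
E[Z | X=16.9] = 7.5 + (-0.58)·(0.6/3.4)·(16.9 − (8.2)) = 7.5 + (-0.102353)·(8.7) = 6.6095.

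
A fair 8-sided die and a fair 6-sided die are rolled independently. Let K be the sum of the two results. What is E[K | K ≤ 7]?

16/3

P(K ≤ 7) = 7/16.
Σ over the event: 2·1/48 + 3·1/24 + 4·1/16 + 5·1/12 + 6·5/48 + 7·1/8 = 7/3.
E[K | K ≤ 7] = (7/3) / (7/16) = 16/3.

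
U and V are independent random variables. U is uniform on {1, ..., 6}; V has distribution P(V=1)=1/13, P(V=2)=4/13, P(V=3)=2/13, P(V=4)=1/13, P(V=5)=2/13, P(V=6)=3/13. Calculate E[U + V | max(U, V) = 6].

P(max(U, V) = 6) = 14/39.
Summing (U+V)·P(x,y) over outcomes with max(U, V) = 6 gives 10/3.
E[U + V | max(U, V) = 6] = (10/3) / (14/39) = 65/7.

65/7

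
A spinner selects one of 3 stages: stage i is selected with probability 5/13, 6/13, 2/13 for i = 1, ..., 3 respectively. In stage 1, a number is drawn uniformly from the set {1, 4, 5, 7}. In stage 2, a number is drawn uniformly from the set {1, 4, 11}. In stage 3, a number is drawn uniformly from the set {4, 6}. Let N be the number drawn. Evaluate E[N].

253/52

E[N | stage 1] = (1+4+5+7)/4 = 17/4.
E[N | stage 2] = (1+4+11)/3 = 16/3.
E[N | stage 3] = (4+6)/2 = 5.
By the law of total expectation,
E[N] = (5/13)·(17/4) + (6/13)·(16/3) + (2/13)·(5) = 253/52.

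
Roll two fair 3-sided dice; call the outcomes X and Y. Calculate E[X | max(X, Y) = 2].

P(max(X, Y) = 2) = 1/3.
Summing X·P(x,y) over outcomes with max(X, Y) = 2 gives 5/9.
E[X | max(X, Y) = 2] = (5/9) / (1/3) = 5/3.

5/3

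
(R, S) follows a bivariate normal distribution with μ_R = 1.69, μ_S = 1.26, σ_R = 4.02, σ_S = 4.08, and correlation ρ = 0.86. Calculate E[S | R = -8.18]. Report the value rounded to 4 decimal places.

For a bivariate normal, E[S | R=x] = μ_S + ρ·(σ_S/σ_R)·(x − μ_R).
E[S | R=-8.18] = 1.26 + (0.86)·(4.08/4.02)·(-8.18 − (1.69)) = 1.26 + (0.87284)·(-9.87) = -7.3549.

-7.3549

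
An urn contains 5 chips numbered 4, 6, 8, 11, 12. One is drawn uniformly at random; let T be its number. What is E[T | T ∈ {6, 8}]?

P(T ∈ {6, 8}) = 2/5.
Σ over the event: 6·1/5 + 8·1/5 = 14/5.
E[T | T ∈ {6, 8}] = (14/5) / (2/5) = 7.

7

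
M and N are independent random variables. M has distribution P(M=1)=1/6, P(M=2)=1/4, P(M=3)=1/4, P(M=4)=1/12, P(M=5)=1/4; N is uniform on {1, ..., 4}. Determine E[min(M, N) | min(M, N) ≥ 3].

23/7

P(min(M, N) ≥ 3) = 7/24.
Summing min(M,N)·P(x,y) over outcomes with min(M, N) ≥ 3 gives 23/24.
E[min(M, N) | min(M, N) ≥ 3] = (23/24) / (7/24) = 23/7.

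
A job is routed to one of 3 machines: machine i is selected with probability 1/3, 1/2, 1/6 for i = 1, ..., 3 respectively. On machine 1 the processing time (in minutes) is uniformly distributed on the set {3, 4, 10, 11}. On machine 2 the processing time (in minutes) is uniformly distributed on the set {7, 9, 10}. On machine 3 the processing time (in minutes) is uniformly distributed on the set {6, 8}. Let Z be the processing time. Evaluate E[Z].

47/6

E[Z | machine 1] = (3+4+10+11)/4 = 7.
E[Z | machine 2] = (7+9+10)/3 = 26/3.
E[Z | machine 3] = (6+8)/2 = 7.
By the law of total expectation,
E[Z] = (1/3)·(7) + (1/2)·(26/3) + (1/6)·(7) = 47/6.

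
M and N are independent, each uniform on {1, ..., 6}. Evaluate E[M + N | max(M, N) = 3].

P(max(M, N) = 3) = 5/36.
Summing (M+N)·P(x,y) over outcomes with max(M, N) = 3 gives 2/3.
E[M + N | max(M, N) = 3] = (2/3) / (5/36) = 24/5.

24/5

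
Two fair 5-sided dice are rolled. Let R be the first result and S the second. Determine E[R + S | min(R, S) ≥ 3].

Outcomes with min(R, S) ≥ 3: (3,3), (3,4), (3,5), (4,3), (4,4), (4,5), (5,3), (5,4), (5,5), each with probability 1/25.
E[R + S | min(R, S) ≥ 3] = (6 + 7 + 8 + 7 + 8 + 9 + 8 + 9 + 10) / 9 = 8.

8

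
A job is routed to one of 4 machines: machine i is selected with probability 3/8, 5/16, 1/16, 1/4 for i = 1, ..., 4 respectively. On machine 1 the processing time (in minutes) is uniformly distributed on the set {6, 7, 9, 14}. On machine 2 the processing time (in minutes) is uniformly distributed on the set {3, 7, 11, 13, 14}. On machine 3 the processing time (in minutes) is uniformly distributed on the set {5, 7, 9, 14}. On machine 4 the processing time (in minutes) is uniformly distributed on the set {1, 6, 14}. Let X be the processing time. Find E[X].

555/64

E[X | machine 1] = (6+7+9+14)/4 = 9.
E[X | machine 2] = (3+7+11+13+14)/5 = 48/5.
E[X | machine 3] = (5+7+9+14)/4 = 35/4.
E[X | machine 4] = (1+6+14)/3 = 7.
E[X] = (3/8)·(9) + (5/16)·(48/5) + (1/16)·(35/4) + (1/4)·(7) = 555/64.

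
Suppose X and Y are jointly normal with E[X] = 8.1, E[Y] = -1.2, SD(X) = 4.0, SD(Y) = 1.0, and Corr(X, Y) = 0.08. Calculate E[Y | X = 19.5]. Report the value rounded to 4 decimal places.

The regression of Y on X has slope ρ·σ_Y/σ_X and passes through (μ_X, μ_Y).
E[Y | X=19.5] = -1.2 + (0.08)·(1.0/4.0)·(19.5 − (8.1)) = -1.2 + (0.02)·(11.4) = -0.9720.

-0.9720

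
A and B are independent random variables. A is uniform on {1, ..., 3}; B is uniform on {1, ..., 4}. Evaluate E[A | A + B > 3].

Outcomes with A + B > 3: (1,3), (1,4), (2,2), (2,3), (2,4), (3,1), (3,2), (3,3), (3,4), each with probability 1/12.
E[A | A + B > 3] = (1 + 1 + 2 + 2 + 2 + 3 + 3 + 3 + 3) / 9 = 20/9.

20/9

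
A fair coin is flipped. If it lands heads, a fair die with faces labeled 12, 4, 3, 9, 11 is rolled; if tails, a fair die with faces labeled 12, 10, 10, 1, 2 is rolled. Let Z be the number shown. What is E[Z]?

E[Z | heads] = (12+4+3+9+11)/5 = 39/5.
E[Z | tails] = (12+10+10+1+2)/5 = 7.
By the law of total expectation,
E[Z] = (1/2)·(39/5) + (1/2)·(7) = 37/5.

37/5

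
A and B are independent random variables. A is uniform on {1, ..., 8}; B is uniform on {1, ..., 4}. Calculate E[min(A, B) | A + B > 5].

P(A + B > 5) = 11/16.
Summing min(A,B)·P(x,y) over outcomes with A + B > 5 gives 57/32.
E[min(A, B) | A + B > 5] = (57/32) / (11/16) = 57/22.

57/22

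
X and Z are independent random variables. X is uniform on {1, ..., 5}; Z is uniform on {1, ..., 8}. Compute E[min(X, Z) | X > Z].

2

P(X > Z) = 1/4.
Summing min(X,Z)·P(x,y) over outcomes with X > Z gives 1/2.
E[min(X, Z) | X > Z] = (1/2) / (1/4) = 2.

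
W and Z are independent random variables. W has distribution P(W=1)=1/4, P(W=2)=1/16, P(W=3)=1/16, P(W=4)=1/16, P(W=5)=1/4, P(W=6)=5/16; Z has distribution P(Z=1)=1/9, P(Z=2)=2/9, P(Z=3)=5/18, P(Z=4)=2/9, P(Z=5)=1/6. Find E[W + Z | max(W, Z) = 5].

P(max(W, Z) = 5) = 31/96.
Summing (W+Z)·P(x,y) over outcomes with max(W, Z) = 5 gives 91/36.
E[W + Z | max(W, Z) = 5] = (91/36) / (31/96) = 728/93.

728/93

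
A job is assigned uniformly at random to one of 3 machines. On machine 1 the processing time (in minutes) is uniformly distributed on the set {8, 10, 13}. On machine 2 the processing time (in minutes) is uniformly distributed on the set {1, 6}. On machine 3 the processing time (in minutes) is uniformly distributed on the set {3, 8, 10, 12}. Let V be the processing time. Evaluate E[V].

265/36

E[V | machine 1] = (8+10+13)/3 = 31/3.
E[V | machine 2] = (1+6)/2 = 7/2.
E[V | machine 3] = (3+8+10+12)/4 = 33/4.
E[V] = (1/3)·(31/3) + (1/3)·(7/2) + (1/3)·(33/4) = 265/36.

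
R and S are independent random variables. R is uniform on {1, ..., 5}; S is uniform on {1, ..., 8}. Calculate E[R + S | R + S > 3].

292/37

P(R + S > 3) = 37/40.
Summing (R+S)·P(x,y) over outcomes with R + S > 3 gives 73/10.
E[R + S | R + S > 3] = (73/10) / (37/40) = 292/37.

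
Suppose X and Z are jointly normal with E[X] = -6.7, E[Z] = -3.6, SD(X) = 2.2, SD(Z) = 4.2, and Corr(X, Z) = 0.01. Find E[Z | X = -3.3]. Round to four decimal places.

-3.5351

The regression of Z on X has slope ρ·σ_Z/σ_X and passes through (μ_X, μ_Z).
E[Z | X=-3.3] = -3.6 + (0.01)·(4.2/2.2)·(-3.3 − (-6.7)) = -3.6 + (0.019091)·(3.4) = -3.5351.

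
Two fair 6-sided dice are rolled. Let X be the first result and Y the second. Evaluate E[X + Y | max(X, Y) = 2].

10/3

Outcomes with max(X, Y) = 2: (1,2), (2,1), (2,2), each with probability 1/36.
E[X + Y | max(X, Y) = 2] = (3 + 3 + 4) / 3 = 10/3.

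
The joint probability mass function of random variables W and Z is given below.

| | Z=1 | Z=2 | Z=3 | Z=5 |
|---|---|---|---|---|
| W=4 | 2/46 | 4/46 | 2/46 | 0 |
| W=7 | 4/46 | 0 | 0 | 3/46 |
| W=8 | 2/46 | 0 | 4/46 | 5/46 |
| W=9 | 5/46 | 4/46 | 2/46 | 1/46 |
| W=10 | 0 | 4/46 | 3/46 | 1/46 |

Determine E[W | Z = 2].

23/3

P(Z = 2) = 6/23.
Σ W·P over the event = 4·(4/46) + 9·(4/46) + 10·(4/46) = 2.
E[W | Z = 2] = (2) / (6/23) = 23/3.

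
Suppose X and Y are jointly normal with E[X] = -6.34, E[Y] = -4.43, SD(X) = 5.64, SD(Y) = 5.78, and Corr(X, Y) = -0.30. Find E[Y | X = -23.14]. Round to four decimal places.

0.7351

The regression of Y on X has slope ρ·σ_Y/σ_X and passes through (μ_X, μ_Y).
E[Y | X=-23.14] = -4.43 + (-0.30)·(5.78/5.64)·(-23.14 − (-6.34)) = -4.43 + (-0.307447)·(-16.8) = 0.7351.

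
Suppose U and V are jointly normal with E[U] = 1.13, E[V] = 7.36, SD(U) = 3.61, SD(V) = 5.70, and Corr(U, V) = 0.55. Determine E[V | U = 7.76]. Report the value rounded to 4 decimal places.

13.1176

The regression of V on U has slope ρ·σ_V/σ_U and passes through (μ_U, μ_V).
E[V | U=7.76] = 7.36 + (0.55)·(5.70/3.61)·(7.76 − (1.13)) = 7.36 + (0.86842)·(6.63) = 13.1176.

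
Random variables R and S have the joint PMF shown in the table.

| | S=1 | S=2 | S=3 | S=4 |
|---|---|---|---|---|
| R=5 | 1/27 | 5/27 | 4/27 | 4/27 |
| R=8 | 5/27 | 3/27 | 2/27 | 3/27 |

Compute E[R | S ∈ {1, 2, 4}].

46/7

P(S ∈ {1, 2, 4}) = 7/9.
Σ R·P over the event = 5·(1/27) + 5·(5/27) + 5·(4/27) + 8·(5/27) + 8·(3/27) + 8·(3/27) = 46/9.
E[R | S ∈ {1, 2, 4}] = (46/9) / (7/9) = 46/7.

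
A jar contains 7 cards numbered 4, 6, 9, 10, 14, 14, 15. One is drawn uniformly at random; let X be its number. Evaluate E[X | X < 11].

P(X < 11) = 4/7.
Σ over the event: 4·1/7 + 6·1/7 + 9·1/7 + 10·1/7 = 29/7.
E[X | X < 11] = (29/7) / (4/7) = 29/4.

29/4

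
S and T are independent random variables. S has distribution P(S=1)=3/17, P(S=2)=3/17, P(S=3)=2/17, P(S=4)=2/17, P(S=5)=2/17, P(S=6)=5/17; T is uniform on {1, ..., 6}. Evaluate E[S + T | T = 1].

P(T = 1) = 1/6.
Summing (S+T)·P(x,y) over outcomes with T = 1 gives 40/51.
E[S + T | T = 1] = (40/51) / (1/6) = 80/17.

80/17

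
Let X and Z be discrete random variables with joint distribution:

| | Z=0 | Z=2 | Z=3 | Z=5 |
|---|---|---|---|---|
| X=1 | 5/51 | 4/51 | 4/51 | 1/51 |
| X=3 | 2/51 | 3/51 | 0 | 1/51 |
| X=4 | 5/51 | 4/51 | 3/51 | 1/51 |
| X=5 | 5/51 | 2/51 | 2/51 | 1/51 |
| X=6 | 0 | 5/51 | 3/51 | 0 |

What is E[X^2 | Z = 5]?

51/4

P(Z = 5) = 4/51.
Summing X^2·P(X=x,Z=y) over the conditioning event gives 1.
E[X^2 | Z = 5] = (1) / (4/51) = 51/4.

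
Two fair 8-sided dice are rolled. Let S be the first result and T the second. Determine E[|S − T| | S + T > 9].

P(S + T > 9) = 7/16.
Summing |S−T|·P(x,y) over outcomes with S + T > 9 gives 17/16.
E[|S − T| | S + T > 9] = (17/16) / (7/16) = 17/7.

17/7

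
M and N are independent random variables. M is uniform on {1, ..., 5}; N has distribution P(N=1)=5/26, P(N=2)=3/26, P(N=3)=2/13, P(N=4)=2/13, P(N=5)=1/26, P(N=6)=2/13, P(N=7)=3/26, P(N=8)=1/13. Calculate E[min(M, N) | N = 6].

P(N = 6) = 2/13.
Summing min(M,N)·P(x,y) over outcomes with N = 6 gives 6/13.
E[min(M, N) | N = 6] = (6/13) / (2/13) = 3.

3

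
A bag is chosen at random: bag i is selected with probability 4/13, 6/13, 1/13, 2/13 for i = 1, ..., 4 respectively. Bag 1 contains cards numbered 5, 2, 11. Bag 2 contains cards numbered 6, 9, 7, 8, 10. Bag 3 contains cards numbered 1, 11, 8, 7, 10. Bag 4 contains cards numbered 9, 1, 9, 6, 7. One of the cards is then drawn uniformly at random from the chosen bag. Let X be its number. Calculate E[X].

E[X | bag 1] = (5+2+11)/3 = 6.
E[X | bag 2] = (6+9+7+8+10)/5 = 8.
E[X | bag 3] = (1+11+8+7+10)/5 = 37/5.
E[X | bag 4] = (9+1+9+6+7)/5 = 32/5.
By the law of total expectation,
E[X] = (4/13)·(6) + (6/13)·(8) + (1/13)·(37/5) + (2/13)·(32/5) = 461/65.

461/65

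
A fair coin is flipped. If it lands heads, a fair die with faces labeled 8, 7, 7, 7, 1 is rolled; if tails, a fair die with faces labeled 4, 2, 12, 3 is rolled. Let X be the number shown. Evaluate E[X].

45/8

E[X | heads] = (8+7+7+7+1)/5 = 6.
E[X | tails] = (4+2+12+3)/4 = 21/4.
By the law of total expectation,
E[X] = (1/2)·(6) + (1/2)·(21/4) = 45/8.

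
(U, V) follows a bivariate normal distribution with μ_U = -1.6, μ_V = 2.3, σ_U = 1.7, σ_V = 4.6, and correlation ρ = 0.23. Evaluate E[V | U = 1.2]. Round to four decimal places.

For a bivariate normal, E[V | U=x] = μ_V + ρ·(σ_V/σ_U)·(x − μ_U).
E[V | U=1.2] = 2.3 + (0.23)·(4.6/1.7)·(1.2 − (-1.6)) = 2.3 + (0.62235)·(2.8) = 4.0426.

4.0426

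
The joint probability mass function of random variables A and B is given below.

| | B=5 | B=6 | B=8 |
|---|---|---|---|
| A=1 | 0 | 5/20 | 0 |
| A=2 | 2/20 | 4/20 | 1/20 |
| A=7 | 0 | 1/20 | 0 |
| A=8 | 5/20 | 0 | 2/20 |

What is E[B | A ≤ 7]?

6

P(A ≤ 7) = 13/20.
Σ B·P over the event = 6·(5/20) + 5·(2/20) + 6·(4/20) + 8·(1/20) + 6·(1/20) = 39/10.
E[B | A ≤ 7] = (39/10) / (13/20) = 6.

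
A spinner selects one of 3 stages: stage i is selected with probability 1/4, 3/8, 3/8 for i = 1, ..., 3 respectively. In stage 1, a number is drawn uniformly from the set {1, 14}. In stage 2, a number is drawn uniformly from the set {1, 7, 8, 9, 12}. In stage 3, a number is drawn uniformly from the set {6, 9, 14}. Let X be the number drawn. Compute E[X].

E[X | stage 1] = (1+14)/2 = 15/2.
E[X | stage 2] = (1+7+8+9+12)/5 = 37/5.
E[X | stage 3] = (6+9+14)/3 = 29/3.
By the law of total expectation,
E[X] = (1/4)·(15/2) + (3/8)·(37/5) + (3/8)·(29/3) = 331/40.

331/40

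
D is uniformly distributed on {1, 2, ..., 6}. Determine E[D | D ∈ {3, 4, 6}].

P(D ∈ {3, 4, 6}) = 1/2.
Σ over the event: 3·1/6 + 4·1/6 + 6·1/6 = 13/6.
E[D | D ∈ {3, 4, 6}] = (13/6) / (1/2) = 13/3.

13/3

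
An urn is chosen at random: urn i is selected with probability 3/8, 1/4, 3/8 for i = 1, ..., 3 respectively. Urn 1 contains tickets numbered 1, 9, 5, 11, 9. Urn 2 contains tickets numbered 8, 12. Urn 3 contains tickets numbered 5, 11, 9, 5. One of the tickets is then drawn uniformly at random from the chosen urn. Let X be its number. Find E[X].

127/16

E[X | urn 1] = (1+9+5+11+9)/5 = 7.
E[X | urn 2] = (8+12)/2 = 10.
E[X | urn 3] = (5+11+9+5)/4 = 15/2.
By the law of total expectation,
E[X] = (3/8)·(7) + (1/4)·(10) + (3/8)·(15/2) = 127/16.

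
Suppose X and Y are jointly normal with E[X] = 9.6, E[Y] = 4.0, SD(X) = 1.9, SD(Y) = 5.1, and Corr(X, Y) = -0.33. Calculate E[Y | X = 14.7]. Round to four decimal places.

The regression of Y on X has slope ρ·σ_Y/σ_X and passes through (μ_X, μ_Y).
E[Y | X=14.7] = 4.0 + (-0.33)·(5.1/1.9)·(14.7 − (9.6)) = 4.0 + (-0.88579)·(5.1) = -0.5175.

-0.5175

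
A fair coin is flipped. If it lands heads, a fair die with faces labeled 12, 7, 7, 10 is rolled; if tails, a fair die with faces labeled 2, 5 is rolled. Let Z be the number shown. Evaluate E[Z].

25/4

E[Z | heads] = (12+7+7+10)/4 = 9.
E[Z | tails] = (2+5)/2 = 7/2.
E[Z] = (1/2)·(9) + (1/2)·(7/2) = 25/4.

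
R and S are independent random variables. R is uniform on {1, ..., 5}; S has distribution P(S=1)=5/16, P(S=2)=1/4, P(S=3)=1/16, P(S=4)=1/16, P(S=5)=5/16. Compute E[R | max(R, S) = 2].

22/13

P(max(R, S) = 2) = 13/80.
Summing R·P(x,y) over outcomes with max(R, S) = 2 gives 11/40.
E[R | max(R, S) = 2] = (11/40) / (13/80) = 22/13.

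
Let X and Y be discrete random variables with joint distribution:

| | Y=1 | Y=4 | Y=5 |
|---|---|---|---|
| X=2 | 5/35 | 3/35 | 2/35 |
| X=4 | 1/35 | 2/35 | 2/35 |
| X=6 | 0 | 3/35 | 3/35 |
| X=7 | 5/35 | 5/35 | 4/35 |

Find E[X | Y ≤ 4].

P(Y ≤ 4) = 24/35.
Σ X·P over the event = 2·(5/35) + 2·(3/35) + 4·(1/35) + 4·(2/35) + 6·(3/35) + 7·(5/35) + 7·(5/35) = 116/35.
E[X | Y ≤ 4] = (116/35) / (24/35) = 29/6.

29/6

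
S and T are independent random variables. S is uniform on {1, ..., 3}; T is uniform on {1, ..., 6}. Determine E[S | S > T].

8/3

P(S > T) = 1/6.
Summing S·P(x,y) over outcomes with S > T gives 4/9.
E[S | S > T] = (4/9) / (1/6) = 8/3.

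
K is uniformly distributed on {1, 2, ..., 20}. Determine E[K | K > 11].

Given K > 11, K is equally likely to be any of {12, 13, 14, 15, 16, 17, 18, 19, 20}.
E[K | K > 11] = (12 + 13 + 14 + 15 + 16 + 17 + 18 + 19 + 20) / 9 = 16.

16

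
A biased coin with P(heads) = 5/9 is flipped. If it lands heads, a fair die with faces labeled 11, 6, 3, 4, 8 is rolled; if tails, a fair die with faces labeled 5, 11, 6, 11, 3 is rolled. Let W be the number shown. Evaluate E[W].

E[W | heads] = (11+6+3+4+8)/5 = 32/5.
E[W | tails] = (5+11+6+11+3)/5 = 36/5.
By the law of total expectation,
E[W] = (5/9)·(32/5) + (4/9)·(36/5) = 304/45.

304/45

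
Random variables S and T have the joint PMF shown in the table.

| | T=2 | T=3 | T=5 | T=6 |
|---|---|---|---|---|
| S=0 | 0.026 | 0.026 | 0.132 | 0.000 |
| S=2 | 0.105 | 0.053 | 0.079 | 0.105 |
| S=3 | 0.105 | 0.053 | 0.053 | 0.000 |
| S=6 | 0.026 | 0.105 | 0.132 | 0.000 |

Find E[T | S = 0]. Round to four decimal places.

4.2935

P(S = 0) = 0.184.
Σ T·P over the event = 2·(0.026) + 3·(0.026) + 5·(0.132) = 0.790.
E[T | S = 0] = (0.790) / (0.184) = 4.2935.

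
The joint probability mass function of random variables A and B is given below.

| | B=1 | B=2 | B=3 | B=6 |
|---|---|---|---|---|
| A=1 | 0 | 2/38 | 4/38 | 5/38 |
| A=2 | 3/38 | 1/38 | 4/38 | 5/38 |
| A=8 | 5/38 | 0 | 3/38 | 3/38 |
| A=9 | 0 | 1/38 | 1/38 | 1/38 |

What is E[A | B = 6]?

P(B = 6) = 7/19.
Σ A·P over the event = 1·(5/38) + 2·(5/38) + 8·(3/38) + 9·(1/38) = 24/19.
E[A | B = 6] = (24/19) / (7/19) = 24/7.

24/7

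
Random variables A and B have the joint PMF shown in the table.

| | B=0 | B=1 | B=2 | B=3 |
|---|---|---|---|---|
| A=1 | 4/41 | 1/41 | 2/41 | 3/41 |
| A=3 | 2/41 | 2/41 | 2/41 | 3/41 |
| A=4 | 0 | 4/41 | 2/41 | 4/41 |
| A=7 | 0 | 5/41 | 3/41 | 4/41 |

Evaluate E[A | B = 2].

P(B = 2) = 9/41.
Σ A·P over the event = 1·(2/41) + 3·(2/41) + 4·(2/41) + 7·(3/41) = 37/41.
E[A | B = 2] = (37/41) / (9/41) = 37/9.

37/9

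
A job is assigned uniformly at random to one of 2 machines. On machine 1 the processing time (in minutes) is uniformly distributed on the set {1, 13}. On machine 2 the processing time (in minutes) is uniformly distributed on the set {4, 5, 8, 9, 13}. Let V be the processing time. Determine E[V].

E[V | machine 1] = (1+13)/2 = 7.
E[V | machine 2] = (4+5+8+9+13)/5 = 39/5.
E[V] = (1/2)·(7) + (1/2)·(39/5) = 37/5.

37/5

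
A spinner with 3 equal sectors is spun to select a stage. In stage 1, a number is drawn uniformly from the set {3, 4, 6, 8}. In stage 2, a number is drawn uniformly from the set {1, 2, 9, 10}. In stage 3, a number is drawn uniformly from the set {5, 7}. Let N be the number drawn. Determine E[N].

E[N | stage 1] = (3+4+6+8)/4 = 21/4.
E[N | stage 2] = (1+2+9+10)/4 = 11/2.
E[N | stage 3] = (5+7)/2 = 6.
E[N] = (1/3)·(21/4) + (1/3)·(11/2) + (1/3)·(6) = 67/12.

67/12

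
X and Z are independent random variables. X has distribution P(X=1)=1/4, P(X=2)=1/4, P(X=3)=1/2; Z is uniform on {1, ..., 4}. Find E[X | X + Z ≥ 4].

32/13

P(X + Z ≥ 4) = 13/16.
Summing X·P(x,y) over outcomes with X + Z ≥ 4 gives 2.
E[X | X + Z ≥ 4] = (2) / (13/16) = 32/13.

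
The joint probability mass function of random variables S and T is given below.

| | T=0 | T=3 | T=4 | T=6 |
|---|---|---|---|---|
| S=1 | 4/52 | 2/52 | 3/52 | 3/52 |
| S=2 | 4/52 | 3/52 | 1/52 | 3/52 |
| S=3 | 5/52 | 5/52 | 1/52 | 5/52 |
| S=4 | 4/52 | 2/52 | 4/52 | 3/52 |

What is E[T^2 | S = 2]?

151/11

P(S = 2) = 11/52.
Σ T^2·P over the event = 0·(4/52) + 9·(3/52) + 16·(1/52) + 36·(3/52) = 151/52.
E[T^2 | S = 2] = (151/52) / (11/52) = 151/11.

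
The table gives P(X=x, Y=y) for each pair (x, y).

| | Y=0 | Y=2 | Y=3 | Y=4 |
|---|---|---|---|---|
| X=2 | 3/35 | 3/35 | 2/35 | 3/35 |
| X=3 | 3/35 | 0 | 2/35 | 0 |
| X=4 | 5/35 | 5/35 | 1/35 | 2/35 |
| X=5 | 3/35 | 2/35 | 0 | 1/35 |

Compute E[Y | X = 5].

4/3

P(X = 5) = 6/35.
Σ Y·P over the event = 0·(3/35) + 2·(2/35) + 4·(1/35) = 8/35.
E[Y | X = 5] = (8/35) / (6/35) = 4/3.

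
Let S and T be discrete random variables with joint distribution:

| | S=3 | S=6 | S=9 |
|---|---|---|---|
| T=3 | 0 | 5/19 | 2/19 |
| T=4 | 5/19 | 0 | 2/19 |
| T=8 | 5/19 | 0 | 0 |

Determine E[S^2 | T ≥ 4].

P(T ≥ 4) = 12/19.
Σ S^2·P over the event = 9·(5/19) + 9·(5/19) + 81·(2/19) = 252/19.
E[S^2 | T ≥ 4] = (252/19) / (12/19) = 21.

21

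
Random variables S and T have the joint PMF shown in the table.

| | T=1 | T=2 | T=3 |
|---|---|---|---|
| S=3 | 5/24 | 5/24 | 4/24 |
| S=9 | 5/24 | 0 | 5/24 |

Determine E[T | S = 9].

2

P(S = 9) = 5/12.
Σ T·P over the event = 1·(5/24) + 3·(5/24) = 5/6.
E[T | S = 9] = (5/6) / (5/12) = 2.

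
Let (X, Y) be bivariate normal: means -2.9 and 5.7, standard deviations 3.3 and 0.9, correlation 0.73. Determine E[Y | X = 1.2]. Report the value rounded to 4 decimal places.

6.5163

For a bivariate normal, E[Y | X=x] = μ_Y + ρ·(σ_Y/σ_X)·(x − μ_X).
E[Y | X=1.2] = 5.7 + (0.73)·(0.9/3.3)·(1.2 − (-2.9)) = 5.7 + (0.19909)·(4.1) = 6.5163.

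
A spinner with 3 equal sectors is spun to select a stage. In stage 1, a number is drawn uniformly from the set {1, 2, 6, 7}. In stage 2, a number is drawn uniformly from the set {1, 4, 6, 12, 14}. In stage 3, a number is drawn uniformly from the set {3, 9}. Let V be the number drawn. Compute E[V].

29/5

E[V | stage 1] = (1+2+6+7)/4 = 4.
E[V | stage 2] = (1+4+6+12+14)/5 = 37/5.
E[V | stage 3] = (3+9)/2 = 6.
By the law of total expectation,
E[V] = (1/3)·(4) + (1/3)·(37/5) + (1/3)·(6) = 29/5.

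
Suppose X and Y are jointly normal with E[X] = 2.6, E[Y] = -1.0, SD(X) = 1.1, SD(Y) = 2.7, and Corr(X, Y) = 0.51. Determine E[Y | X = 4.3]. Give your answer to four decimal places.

1.1281

The regression of Y on X has slope ρ·σ_Y/σ_X and passes through (μ_X, μ_Y).
E[Y | X=4.3] = -1.0 + (0.51)·(2.7/1.1)·(4.3 − (2.6)) = -1.0 + (1.2518)·(1.7) = 1.1281.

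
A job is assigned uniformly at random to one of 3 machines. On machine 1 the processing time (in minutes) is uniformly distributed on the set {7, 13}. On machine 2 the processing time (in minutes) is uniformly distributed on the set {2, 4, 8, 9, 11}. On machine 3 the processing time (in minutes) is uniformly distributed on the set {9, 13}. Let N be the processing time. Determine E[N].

139/15

E[N | machine 1] = (7+13)/2 = 10.
E[N | machine 2] = (2+4+8+9+11)/5 = 34/5.
E[N | machine 3] = (9+13)/2 = 11.
By the law of total expectation,
E[N] = (1/3)·(10) + (1/3)·(34/5) + (1/3)·(11) = 139/15.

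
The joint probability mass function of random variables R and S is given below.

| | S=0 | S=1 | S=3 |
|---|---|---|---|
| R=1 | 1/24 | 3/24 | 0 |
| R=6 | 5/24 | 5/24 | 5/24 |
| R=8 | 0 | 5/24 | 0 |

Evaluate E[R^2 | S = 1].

503/13

P(S = 1) = 13/24.
Σ R^2·P over the event = 1·(3/24) + 36·(5/24) + 64·(5/24) = 503/24.
E[R^2 | S = 1] = (503/24) / (13/24) = 503/13.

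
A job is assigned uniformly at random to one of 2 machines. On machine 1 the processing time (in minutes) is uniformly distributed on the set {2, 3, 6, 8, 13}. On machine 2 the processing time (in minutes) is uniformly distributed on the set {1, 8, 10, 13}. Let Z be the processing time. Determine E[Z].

E[Z | machine 1] = (2+3+6+8+13)/5 = 32/5.
E[Z | machine 2] = (1+8+10+13)/4 = 8.
E[Z] = (1/2)·(32/5) + (1/2)·(8) = 36/5.

36/5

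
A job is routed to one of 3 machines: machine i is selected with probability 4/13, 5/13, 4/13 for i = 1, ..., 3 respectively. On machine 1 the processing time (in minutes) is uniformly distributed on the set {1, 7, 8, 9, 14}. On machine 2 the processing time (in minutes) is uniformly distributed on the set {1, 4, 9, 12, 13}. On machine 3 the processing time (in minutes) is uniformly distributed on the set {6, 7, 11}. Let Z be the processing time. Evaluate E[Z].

E[Z | machine 1] = (1+7+8+9+14)/5 = 39/5.
E[Z | machine 2] = (1+4+9+12+13)/5 = 39/5.
E[Z | machine 3] = (6+7+11)/3 = 8.
E[Z] = (4/13)·(39/5) + (5/13)·(39/5) + (4/13)·(8) = 511/65.

511/65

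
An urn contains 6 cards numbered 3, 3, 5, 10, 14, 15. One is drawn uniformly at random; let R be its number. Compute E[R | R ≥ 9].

P(R ≥ 9) = 1/2.
Σ over the event: 10·1/6 + 14·1/6 + 15·1/6 = 13/2.
E[R | R ≥ 9] = (13/2) / (1/2) = 13.

13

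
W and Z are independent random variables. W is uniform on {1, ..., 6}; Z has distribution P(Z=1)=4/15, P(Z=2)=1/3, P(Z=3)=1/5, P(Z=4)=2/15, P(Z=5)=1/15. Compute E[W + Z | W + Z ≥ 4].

P(W + Z ≥ 4) = 77/90.
Summing (W+Z)·P(x,y) over outcomes with W + Z ≥ 4 gives 248/45.
E[W + Z | W + Z ≥ 4] = (248/45) / (77/90) = 496/77.

496/77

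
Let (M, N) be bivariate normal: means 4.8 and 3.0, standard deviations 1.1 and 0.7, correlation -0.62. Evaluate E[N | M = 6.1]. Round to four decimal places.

For a bivariate normal, E[N | M=x] = μ_N + ρ·(σ_N/σ_M)·(x − μ_M).
E[N | M=6.1] = 3.0 + (-0.62)·(0.7/1.1)·(6.1 − (4.8)) = 3.0 + (-0.39455)·(1.3) = 2.4871.

2.4871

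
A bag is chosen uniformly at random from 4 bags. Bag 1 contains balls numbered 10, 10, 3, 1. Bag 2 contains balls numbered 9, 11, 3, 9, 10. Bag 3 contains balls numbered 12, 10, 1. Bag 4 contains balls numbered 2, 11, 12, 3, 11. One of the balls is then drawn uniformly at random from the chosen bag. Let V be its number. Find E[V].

E[V | bag 1] = (10+10+3+1)/4 = 6.
E[V | bag 2] = (9+11+3+9+10)/5 = 42/5.
E[V | bag 3] = (12+10+1)/3 = 23/3.
E[V | bag 4] = (2+11+12+3+11)/5 = 39/5.
By the law of total expectation,
E[V] = (1/4)·(6) + (1/4)·(42/5) + (1/4)·(23/3) + (1/4)·(39/5) = 112/15.

112/15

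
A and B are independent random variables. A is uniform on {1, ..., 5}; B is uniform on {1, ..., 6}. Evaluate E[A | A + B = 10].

Outcomes with A + B = 10: (4,6), (5,5), each with probability 1/30.
E[A | A + B = 10] = (4 + 5) / 2 = 9/2.

9/2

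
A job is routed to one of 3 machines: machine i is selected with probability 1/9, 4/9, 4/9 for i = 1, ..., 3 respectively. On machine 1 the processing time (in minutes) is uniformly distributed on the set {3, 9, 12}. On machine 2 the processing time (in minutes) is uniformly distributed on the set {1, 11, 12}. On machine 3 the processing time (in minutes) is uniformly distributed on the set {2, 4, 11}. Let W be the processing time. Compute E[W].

188/27

E[W | machine 1] = (3+9+12)/3 = 8.
E[W | machine 2] = (1+11+12)/3 = 8.
E[W | machine 3] = (2+4+11)/3 = 17/3.
By the law of total expectation,
E[W] = (1/9)·(8) + (4/9)·(8) + (4/9)·(17/3) = 188/27.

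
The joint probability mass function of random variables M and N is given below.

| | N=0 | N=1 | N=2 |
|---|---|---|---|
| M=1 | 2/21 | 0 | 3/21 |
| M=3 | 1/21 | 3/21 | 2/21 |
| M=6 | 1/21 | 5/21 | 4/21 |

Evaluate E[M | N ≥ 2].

P(N ≥ 2) = 3/7.
Σ M·P over the event = 1·(3/21) + 3·(2/21) + 6·(4/21) = 11/7.
E[M | N ≥ 2] = (11/7) / (3/7) = 11/3.

11/3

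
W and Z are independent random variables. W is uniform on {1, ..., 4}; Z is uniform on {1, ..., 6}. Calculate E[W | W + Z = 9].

Outcomes with W + Z = 9: (3,6), (4,5), each with probability 1/24.
E[W | W + Z = 9] = (3 + 4) / 2 = 7/2.

7/2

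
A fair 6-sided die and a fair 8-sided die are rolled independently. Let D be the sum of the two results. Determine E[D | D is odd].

8

P(D is odd) = 1/2.
Σ over the event: 3·1/24 + 5·1/12 + 7·1/8 + 9·1/8 + 11·1/12 + 13·1/24 = 4.
E[D | D is odd] = (4) / (1/2) = 8.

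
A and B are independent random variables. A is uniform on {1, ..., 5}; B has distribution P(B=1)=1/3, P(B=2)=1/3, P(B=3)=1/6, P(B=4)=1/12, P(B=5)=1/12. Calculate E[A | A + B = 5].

P(A + B = 5) = 11/60.
Summing A·P(x,y) over outcomes with A + B = 5 gives 11/20.
E[A | A + B = 5] = (11/20) / (11/60) = 3.

3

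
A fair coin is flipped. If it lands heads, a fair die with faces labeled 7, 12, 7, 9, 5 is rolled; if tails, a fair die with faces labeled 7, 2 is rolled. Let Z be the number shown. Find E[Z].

E[Z | heads] = (7+12+7+9+5)/5 = 8.
E[Z | tails] = (7+2)/2 = 9/2.
By the law of total expectation,
E[Z] = (1/2)·(8) + (1/2)·(9/2) = 25/4.

25/4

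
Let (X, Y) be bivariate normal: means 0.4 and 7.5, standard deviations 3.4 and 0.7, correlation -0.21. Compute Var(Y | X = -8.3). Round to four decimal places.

Var(Y | X=x) = (1 − ρ²)·σ_Y².
Var(Y | X=-8.3) = (0.7)²·(1 − (-0.21)²) = 0.49·0.9559 = 0.4684.

0.4684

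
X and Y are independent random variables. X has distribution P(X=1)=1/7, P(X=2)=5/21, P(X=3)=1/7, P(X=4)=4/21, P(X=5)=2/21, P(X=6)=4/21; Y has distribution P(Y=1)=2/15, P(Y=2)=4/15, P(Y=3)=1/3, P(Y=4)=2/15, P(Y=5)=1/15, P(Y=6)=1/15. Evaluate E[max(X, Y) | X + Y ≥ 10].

71/12

P(X + Y ≥ 10) = 8/105.
Summing max(X,Y)·P(x,y) over outcomes with X + Y ≥ 10 gives 142/315.
E[max(X, Y) | X + Y ≥ 10] = (142/315) / (8/105) = 71/12.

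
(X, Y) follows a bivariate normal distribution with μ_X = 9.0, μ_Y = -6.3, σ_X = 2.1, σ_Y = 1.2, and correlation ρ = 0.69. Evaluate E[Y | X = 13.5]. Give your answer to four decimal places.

-4.5257

E[Y | X=x] = μ_Y + ρ(σ_Y/σ_X)(x − μ_X) for jointly normal variables.
E[Y | X=13.5] = -6.3 + (0.69)·(1.2/2.1)·(13.5 − (9.0)) = -6.3 + (0.39429)·(4.5) = -4.5257.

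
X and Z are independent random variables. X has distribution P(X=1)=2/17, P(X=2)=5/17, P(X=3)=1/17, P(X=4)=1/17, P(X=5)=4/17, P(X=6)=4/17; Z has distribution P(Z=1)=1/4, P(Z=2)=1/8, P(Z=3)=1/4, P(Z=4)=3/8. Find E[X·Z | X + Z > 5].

P(X + Z > 5) = 45/68.
Summing XZ·P(x,y) over outcomes with X + Z > 5 gives 611/68.
E[X·Z | X + Z > 5] = (611/68) / (45/68) = 611/45.

611/45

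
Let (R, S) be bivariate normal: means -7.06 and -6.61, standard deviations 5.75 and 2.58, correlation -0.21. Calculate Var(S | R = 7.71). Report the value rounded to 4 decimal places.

Var(S | R=x) = (1 − ρ²)·σ_S².
Var(S | R=7.71) = (2.58)²·(1 − (-0.21)²) = 6.6564·0.9559 = 6.3629.

6.3629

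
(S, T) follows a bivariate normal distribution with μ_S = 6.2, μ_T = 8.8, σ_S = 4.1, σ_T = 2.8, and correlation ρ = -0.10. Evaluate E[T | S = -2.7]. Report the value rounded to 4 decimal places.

The regression of T on S has slope ρ·σ_T/σ_S and passes through (μ_S, μ_T).
E[T | S=-2.7] = 8.8 + (-0.10)·(2.8/4.1)·(-2.7 − (6.2)) = 8.8 + (-0.068293)·(-8.9) = 9.4078.

9.4078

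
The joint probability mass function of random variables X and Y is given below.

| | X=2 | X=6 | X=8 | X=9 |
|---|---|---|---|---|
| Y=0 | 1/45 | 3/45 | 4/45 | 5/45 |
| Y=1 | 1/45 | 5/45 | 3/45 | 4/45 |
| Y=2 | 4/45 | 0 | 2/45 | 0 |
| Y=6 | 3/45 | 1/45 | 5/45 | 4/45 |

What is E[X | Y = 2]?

P(Y = 2) = 2/15.
Σ X·P over the event = 2·(4/45) + 8·(2/45) = 8/15.
E[X | Y = 2] = (8/15) / (2/15) = 4.

4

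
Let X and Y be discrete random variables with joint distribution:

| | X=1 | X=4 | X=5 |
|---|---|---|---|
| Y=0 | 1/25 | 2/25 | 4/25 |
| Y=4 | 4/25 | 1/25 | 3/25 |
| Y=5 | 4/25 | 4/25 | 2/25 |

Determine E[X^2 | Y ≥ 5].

59/5

P(Y ≥ 5) = 2/5.
Summing X^2·P(X=x,Y=y) over the conditioning event gives 118/25.
E[X^2 | Y ≥ 5] = (118/25) / (2/5) = 59/5.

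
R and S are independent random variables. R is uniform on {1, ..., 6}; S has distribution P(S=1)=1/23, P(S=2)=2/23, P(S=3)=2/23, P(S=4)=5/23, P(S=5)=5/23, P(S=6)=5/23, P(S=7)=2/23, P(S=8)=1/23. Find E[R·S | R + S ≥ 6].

P(R + S ≥ 6) = 119/138.
Summing RS·P(x,y) over outcomes with R + S ≥ 6 gives 366/23.
E[R·S | R + S ≥ 6] = (366/23) / (119/138) = 2196/119.

2196/119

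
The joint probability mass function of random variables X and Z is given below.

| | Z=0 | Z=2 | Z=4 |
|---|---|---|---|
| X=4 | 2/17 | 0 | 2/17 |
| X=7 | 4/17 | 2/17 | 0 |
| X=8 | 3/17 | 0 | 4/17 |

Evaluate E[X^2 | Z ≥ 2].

P(Z ≥ 2) = 8/17.
Σ X^2·P over the event = 16·(2/17) + 49·(2/17) + 64·(4/17) = 386/17.
E[X^2 | Z ≥ 2] = (386/17) / (8/17) = 193/4.

193/4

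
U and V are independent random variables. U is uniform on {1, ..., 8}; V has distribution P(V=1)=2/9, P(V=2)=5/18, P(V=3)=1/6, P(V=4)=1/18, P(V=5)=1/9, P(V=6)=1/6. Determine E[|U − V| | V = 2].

11/4

P(V = 2) = 5/18.
Summing |U−V|·P(x,y) over outcomes with V = 2 gives 55/72.
E[|U − V| | V = 2] = (55/72) / (5/18) = 11/4.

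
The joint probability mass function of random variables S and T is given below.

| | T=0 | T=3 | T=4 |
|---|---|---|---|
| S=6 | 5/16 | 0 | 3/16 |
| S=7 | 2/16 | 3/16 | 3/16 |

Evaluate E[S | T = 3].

7

P(T = 3) = 3/16.
Summing S·P(S=x,T=y) over the conditioning event gives 21/16.
E[S | T = 3] = (21/16) / (3/16) = 7.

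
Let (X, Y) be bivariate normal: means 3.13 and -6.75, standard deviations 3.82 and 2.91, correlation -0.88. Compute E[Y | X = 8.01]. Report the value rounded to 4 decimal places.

The regression of Y on X has slope ρ·σ_Y/σ_X and passes through (μ_X, μ_Y).
E[Y | X=8.01] = -6.75 + (-0.88)·(2.91/3.82)·(8.01 − (3.13)) = -6.75 + (-0.67037)·(4.88) = -10.0214.

-10.0214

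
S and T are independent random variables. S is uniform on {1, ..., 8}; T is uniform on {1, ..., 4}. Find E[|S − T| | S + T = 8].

3

Outcomes with S + T = 8: (4,4), (5,3), (6,2), (7,1), each with probability 1/32.
E[|S − T| | S + T = 8] = (0 + 2 + 4 + 6) / 4 = 3.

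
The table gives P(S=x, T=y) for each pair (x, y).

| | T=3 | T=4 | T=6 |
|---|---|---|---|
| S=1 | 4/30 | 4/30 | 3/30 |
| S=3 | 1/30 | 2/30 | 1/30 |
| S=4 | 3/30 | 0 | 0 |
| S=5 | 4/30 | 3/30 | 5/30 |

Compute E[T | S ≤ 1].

P(S ≤ 1) = 11/30.
Σ T·P over the event = 3·(4/30) + 4·(4/30) + 6·(3/30) = 23/15.
E[T | S ≤ 1] = (23/15) / (11/30) = 46/11.

46/11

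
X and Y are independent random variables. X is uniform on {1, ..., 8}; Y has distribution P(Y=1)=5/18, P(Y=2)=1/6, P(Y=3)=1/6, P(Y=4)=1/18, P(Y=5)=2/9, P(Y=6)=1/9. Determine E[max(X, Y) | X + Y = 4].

30/11

P(X + Y = 4) = 11/144.
Summing max(X,Y)·P(x,y) over outcomes with X + Y = 4 gives 5/24.
E[max(X, Y) | X + Y = 4] = (5/24) / (11/144) = 30/11.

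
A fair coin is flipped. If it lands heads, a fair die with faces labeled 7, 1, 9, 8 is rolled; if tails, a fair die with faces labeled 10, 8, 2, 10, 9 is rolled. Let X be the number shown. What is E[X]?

E[X | heads] = (7+1+9+8)/4 = 25/4.
E[X | tails] = (10+8+2+10+9)/5 = 39/5.
E[X] = (1/2)·(25/4) + (1/2)·(39/5) = 281/40.

281/40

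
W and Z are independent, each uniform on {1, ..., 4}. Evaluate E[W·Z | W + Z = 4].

10/3

Outcomes with W + Z = 4: (1,3), (2,2), (3,1), each with probability 1/16.
E[W·Z | W + Z = 4] = (3 + 4 + 3) / 3 = 10/3.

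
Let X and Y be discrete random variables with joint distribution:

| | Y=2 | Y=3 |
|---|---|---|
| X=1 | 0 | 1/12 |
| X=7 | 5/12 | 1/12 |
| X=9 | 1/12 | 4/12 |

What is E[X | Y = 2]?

P(Y = 2) = 1/2.
Σ X·P over the event = 7·(5/12) + 9·(1/12) = 11/3.
E[X | Y = 2] = (11/3) / (1/2) = 22/3.

22/3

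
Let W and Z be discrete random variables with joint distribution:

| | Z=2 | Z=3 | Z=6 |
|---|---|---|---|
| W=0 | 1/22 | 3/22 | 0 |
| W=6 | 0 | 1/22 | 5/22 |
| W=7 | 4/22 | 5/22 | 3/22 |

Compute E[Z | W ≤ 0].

11/4

P(W ≤ 0) = 2/11.
Σ Z·P over the event = 2·(1/22) + 3·(3/22) = 1/2.
E[Z | W ≤ 0] = (1/2) / (2/11) = 11/4.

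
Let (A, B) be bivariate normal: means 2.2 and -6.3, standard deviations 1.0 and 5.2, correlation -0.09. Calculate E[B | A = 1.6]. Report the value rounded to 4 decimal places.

-6.0192

For a bivariate normal, E[B | A=x] = μ_B + ρ·(σ_B/σ_A)·(x − μ_A).
E[B | A=1.6] = -6.3 + (-0.09)·(5.2/1.0)·(1.6 − (2.2)) = -6.3 + (-0.468)·(-0.6) = -6.0192.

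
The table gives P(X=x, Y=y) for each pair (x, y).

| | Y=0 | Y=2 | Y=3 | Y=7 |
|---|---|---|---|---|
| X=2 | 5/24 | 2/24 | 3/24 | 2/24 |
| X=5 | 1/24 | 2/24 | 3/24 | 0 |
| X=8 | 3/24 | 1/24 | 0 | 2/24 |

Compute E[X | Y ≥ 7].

5

P(Y ≥ 7) = 1/6.
Summing X·P(X=x,Y=y) over the conditioning event gives 5/6.
E[X | Y ≥ 7] = (5/6) / (1/6) = 5.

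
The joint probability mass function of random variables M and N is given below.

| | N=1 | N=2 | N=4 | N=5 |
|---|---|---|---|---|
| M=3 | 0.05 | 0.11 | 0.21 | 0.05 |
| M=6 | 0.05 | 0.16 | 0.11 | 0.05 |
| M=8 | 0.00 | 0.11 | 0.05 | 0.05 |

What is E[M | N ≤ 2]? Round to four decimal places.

5.4583

P(N ≤ 2) = 0.48.
Σ M·P over the event = 3·(0.05) + 3·(0.11) + 6·(0.05) + 6·(0.16) + 8·(0.11) = 2.62.
E[M | N ≤ 2] = (2.62) / (0.48) = 5.4583.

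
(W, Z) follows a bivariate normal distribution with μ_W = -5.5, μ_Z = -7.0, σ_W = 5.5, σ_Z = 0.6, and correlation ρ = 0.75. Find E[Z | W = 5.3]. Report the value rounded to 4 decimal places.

-6.1164

The regression of Z on W has slope ρ·σ_Z/σ_W and passes through (μ_W, μ_Z).
E[Z | W=5.3] = -7.0 + (0.75)·(0.6/5.5)·(5.3 − (-5.5)) = -7.0 + (0.081818)·(10.8) = -6.1164.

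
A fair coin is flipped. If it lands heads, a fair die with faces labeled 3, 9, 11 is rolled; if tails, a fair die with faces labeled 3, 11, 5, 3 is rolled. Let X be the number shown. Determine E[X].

79/12

E[X | heads] = (3+9+11)/3 = 23/3.
E[X | tails] = (3+11+5+3)/4 = 11/2.
E[X] = (1/2)·(23/3) + (1/2)·(11/2) = 79/12.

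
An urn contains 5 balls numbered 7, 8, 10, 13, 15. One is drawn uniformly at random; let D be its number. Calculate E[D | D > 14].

P(D > 14) = 1/5.
Σ over the event: 15·1/5 = 3.
E[D | D > 14] = (3) / (1/5) = 15.

15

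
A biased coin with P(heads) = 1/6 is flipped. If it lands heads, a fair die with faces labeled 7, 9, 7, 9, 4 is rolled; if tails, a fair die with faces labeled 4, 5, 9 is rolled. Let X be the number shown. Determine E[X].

E[X | heads] = (7+9+7+9+4)/5 = 36/5.
E[X | tails] = (4+5+9)/3 = 6.
E[X] = (1/6)·(36/5) + (5/6)·(6) = 31/5.

31/5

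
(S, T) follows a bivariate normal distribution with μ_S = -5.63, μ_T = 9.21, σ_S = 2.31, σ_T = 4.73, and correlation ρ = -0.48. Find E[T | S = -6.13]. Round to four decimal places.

9.7014

For a bivariate normal, E[T | S=x] = μ_T + ρ·(σ_T/σ_S)·(x − μ_S).
E[T | S=-6.13] = 9.21 + (-0.48)·(4.73/2.31)·(-6.13 − (-5.63)) = 9.21 + (-0.98286)·(-0.5) = 9.7014.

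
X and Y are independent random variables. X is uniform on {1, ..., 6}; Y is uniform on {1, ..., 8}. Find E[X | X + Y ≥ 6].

74/19

P(X + Y ≥ 6) = 19/24.
Summing X·P(x,y) over outcomes with X + Y ≥ 6 gives 37/12.
E[X | X + Y ≥ 6] = (37/12) / (19/24) = 74/19.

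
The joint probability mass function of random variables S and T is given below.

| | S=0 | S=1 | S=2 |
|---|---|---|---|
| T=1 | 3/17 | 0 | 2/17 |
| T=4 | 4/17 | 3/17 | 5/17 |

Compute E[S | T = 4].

P(T = 4) = 12/17.
Σ S·P over the event = 0·(4/17) + 1·(3/17) + 2·(5/17) = 13/17.
E[S | T = 4] = (13/17) / (12/17) = 13/12.

13/12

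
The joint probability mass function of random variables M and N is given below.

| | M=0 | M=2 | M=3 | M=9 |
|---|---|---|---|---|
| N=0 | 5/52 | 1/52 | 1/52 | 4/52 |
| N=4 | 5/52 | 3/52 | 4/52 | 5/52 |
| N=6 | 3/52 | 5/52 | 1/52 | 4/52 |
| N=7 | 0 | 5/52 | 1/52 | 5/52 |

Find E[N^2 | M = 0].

188/13

P(M = 0) = 1/4.
Σ N^2·P over the event = 0·(5/52) + 16·(5/52) + 36·(3/52) = 47/13.
E[N^2 | M = 0] = (47/13) / (1/4) = 188/13.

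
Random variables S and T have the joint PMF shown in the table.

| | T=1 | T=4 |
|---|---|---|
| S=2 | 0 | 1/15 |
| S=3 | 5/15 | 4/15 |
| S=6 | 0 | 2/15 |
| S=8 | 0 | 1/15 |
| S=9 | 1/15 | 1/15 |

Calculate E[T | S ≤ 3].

5/2

P(S ≤ 3) = 2/3.
Σ T·P over the event = 4·(1/15) + 1·(5/15) + 4·(4/15) = 5/3.
E[T | S ≤ 3] = (5/3) / (2/3) = 5/2.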